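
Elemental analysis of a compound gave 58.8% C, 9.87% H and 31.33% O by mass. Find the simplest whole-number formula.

Assume 100 g: 58.8 g C, 9.87 g H, 31.33 g O.
n(C) = 58.8/12.01 = 4.896, n(H) = 9.87/1.008 = 9.792, n(O) = 31.33/16.00 = 1.958
Smallest is O at 1.958 mol; normalising gives C 2.500, H 5.001, O 1.000
Multiply by 2: C 5.00, H 10.00, O 2.00 → C5H10O2

C5H10O2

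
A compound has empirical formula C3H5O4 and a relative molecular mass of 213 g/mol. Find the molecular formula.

Empirical-formula mass = 105.07 g/mol
n = 213 / 105.07 = 2.03 ≈ 2
Molecular formula = (C3H5O4)2 = C6H10O8

C6H10O8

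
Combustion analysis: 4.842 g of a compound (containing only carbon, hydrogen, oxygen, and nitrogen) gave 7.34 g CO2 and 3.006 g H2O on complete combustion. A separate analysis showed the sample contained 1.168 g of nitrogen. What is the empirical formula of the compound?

mol C = 7.34 / 44.01 = 0.1668; mass C = 0.1668 × 12.01 = 2.003 g
mol H = 2 × (3.006 / 18.02) = 0.3336; mass H = 0.3336 × 1.008 = 0.3363 g
mol N = 1.168 / 14.01 = 0.08337
mass O = 4.842 − (3.507) = 1.335 g → mol O = 0.08342
Divide by the smallest (0.08337 mol N): C 2.001, H 4.002, N 1.000, O 1.001
Ratio ≈ 2:4:1:1, so the empirical formula is C2H4NO

C2H4NO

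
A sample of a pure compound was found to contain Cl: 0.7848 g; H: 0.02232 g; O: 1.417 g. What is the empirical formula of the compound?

n(Cl) = 0.7848/35.45 = 0.02214, n(H) = 0.02232/1.008 = 0.02214, n(O) = 1.417/16.00 = 0.08856
Smallest is Cl at 0.02214 mol; normalising gives Cl 1.000, H 1.000, O 4.000
Ratio ≈ 1:1:4, so the empirical formula is ClHO4

ClHO4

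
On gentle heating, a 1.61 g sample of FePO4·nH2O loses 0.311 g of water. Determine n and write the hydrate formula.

FePO4·2H2O

Mass of anhydrous FePO4 = 1.61 − 0.311 = 1.299 g
mol H2O = 0.311 / 18.02 = 0.01726
Molar mass of FePO4 = 150.82 g/mol → mol FePO4 = 1.299 / 150.82 = 0.008613
n = 0.01726 / 0.008613 = 2.00 ≈ 2 → FePO4·2H2O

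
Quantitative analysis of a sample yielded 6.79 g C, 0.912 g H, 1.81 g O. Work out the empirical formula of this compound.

n(C) = 6.79/12.01 = 0.5654, n(H) = 0.912/1.008 = 0.9048, n(O) = 1.81/16.00 = 0.1131
Smallest is O at 0.1131 mol; normalising gives C 4.998, H 7.998, O 1.000
Ratio ≈ 5:8:1, so the empirical formula is C5H8O

C5H8O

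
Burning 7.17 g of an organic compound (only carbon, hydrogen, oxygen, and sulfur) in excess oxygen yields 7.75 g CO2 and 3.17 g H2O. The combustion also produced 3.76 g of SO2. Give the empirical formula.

C3H6O3S

mol C = 7.75 / 44.01 = 0.1761; mass C = 0.1761 × 12.01 = 2.115 g
mol H = 2 × (3.17 / 18.02) = 0.3518; mass H = 0.3518 × 1.008 = 0.3546 g
mol S = 3.76 / 64.07 = 0.05869; mass S = 1.882 g
mass O = 7.17 − (4.352) = 2.818 g → mol O = 0.1761
Divide by the smallest (0.05869 mol S): C 3.001, H 5.995, O 3.002, S 1.000
≈ 3:6:3:1 → C3H6O3S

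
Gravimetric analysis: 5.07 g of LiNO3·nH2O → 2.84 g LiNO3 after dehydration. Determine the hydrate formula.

Mass of water lost = 5.07 − 2.84 = 2.23 g → 2.23 / 18.02 = 0.1238 mol H2O
Molar mass of LiNO3 = 68.95 g/mol → mol LiNO3 = 2.84 / 68.95 = 0.04119
n = 0.1238 / 0.04119 = 3.00 ≈ 3 → LiNO3·3H2O

LiNO3·3H2O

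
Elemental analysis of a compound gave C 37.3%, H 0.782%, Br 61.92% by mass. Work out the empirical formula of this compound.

C4HBr

Assume 100 g: 37.3 g C, 0.782 g H, 61.92 g Br.
Moles — C: 37.3 / 12.01 = 3.106 mol; H: 0.782 / 1.008 = 0.7758 mol; Br: 61.92 / 79.90 = 0.775 mol
Divide by the smallest (0.775 mol Br): C 4.008, H 1.001, Br 1.000
→ C4HBr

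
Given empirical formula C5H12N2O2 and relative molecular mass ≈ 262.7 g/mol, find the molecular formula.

C10H24N4O4

Empirical-formula mass = 132.17 g/mol
n = 262.7 / 132.17 = 1.99 ≈ 2
Molecular formula = (C5H12N2O2)2 = C10H24N4O4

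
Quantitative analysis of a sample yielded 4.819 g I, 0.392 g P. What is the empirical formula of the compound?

Moles — I: 4.819 / 126.90 = 0.03797 mol; P: 0.392 / 30.97 = 0.01266 mol
Smallest is P at 0.01266 mol; normalising gives I 3.000, P 1.000
≈ 3:1 → I3P

I3P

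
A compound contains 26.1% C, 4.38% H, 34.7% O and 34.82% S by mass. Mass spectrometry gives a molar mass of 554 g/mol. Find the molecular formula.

C12H24O12S6

Assume 100 g: 26.1 g C, 4.38 g H, 34.7 g O, 34.82 g S.
C: 26.1 g ÷ 12.01 g/mol = 2.173 mol
H: 4.38 g ÷ 1.008 g/mol = 4.345 mol
O: 34.7 g ÷ 16.00 g/mol = 2.169 mol
S: 34.82 g ÷ 32.07 g/mol = 1.086 mol
Smallest is S at 1.086 mol; normalising gives C 2.002, H 4.002, O 1.997, S 1.000
Ratio ≈ 2:4:2:1, so the empirical formula is C2H4O2S
Empirical-formula mass = 92.12 g/mol
n = 554 / 92.12 = 6.01 ≈ 6
Molecular formula = (C2H4O2S)×6 = C12H24O12S6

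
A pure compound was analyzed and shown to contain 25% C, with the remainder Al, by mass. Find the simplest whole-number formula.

C3Al4

Assume 100 g: 25 g C, 75 g Al.
C: 25 g ÷ 12.01 g/mol = 2.082 mol
Al: 75 g ÷ 26.98 g/mol = 2.78 mol
Smallest is C at 2.082 mol; normalising gives C 1.000, Al 1.335
×3: C 3.00, Al 4.01 → C3Al4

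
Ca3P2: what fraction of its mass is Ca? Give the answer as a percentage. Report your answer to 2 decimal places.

66.00%

Molar mass = 3(40.08) + 2(30.97) = 182.180 g/mol
Mass of Ca per mole = 3 × 40.08 = 120.240 g
% Ca = 120.240 / 182.180 × 100 = 66.00%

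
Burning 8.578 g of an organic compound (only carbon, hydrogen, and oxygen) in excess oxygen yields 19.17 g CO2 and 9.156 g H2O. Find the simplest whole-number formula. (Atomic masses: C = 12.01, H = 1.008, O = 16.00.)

C3H7O

mol C = 19.17 / 44.01 = 0.4356; mass C = 0.4356 × 12.01 = 5.231 g
mol H = 2 × (9.156 / 18.02) = 1.016; mass H = 1.016 × 1.008 = 1.024 g
mass O = 8.578 − (6.256) = 2.322 g → mol O = 0.1451
Ratios (÷ 0.1451): C 3.001, H 7.001, O 1.000
→ C3H7O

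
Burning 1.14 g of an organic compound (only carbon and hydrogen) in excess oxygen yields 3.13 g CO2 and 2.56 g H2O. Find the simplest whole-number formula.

CH4

mol C = 3.13 / 44.01 = 0.07112; mass C = 0.07112 × 12.01 = 0.8542 g
mol H = 2 × (2.56 / 18.02) = 0.2841; mass H = 0.2841 × 1.008 = 0.2864 g
Ratios (÷ 0.07112): C 1.000, H 3.995
→ CH4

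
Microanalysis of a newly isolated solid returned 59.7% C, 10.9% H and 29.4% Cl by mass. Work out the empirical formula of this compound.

Assume 100 g: 59.7 g C, 10.9 g H, 29.4 g Cl.
Moles — C: 59.7 / 12.01 = 4.971 mol; H: 10.9 / 1.008 = 10.81 mol; Cl: 29.4 / 35.45 = 0.8293 mol
Ratios (÷ 0.8293): C 5.994, H 13.039, Cl 1.000
≈ 6:13:1 → C6H13Cl

C6H13Cl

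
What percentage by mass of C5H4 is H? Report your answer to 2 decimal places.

6.29%

Molar mass = 5(12.01) + 4(1.008) = 64.082 g/mol
Mass of H per mole = 4 × 1.008 = 4.032 g
% H = 4.032 / 64.082 × 100 = 6.29%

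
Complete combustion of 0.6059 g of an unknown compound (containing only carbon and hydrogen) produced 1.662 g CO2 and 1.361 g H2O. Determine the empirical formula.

mol C = 1.662 / 44.01 = 0.03776; mass C = 0.03776 × 12.01 = 0.4535 g
mol H = 2 × (1.361 / 18.02) = 0.1511; mass H = 0.1511 × 1.008 = 0.1523 g
Ratios (÷ 0.03776): C 1.000, H 4.000
≈ 1:4 → CH4

CH4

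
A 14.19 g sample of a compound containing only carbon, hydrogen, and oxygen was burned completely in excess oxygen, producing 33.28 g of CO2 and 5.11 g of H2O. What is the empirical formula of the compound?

mol C = 33.28 / 44.01 = 0.7562; mass C = 0.7562 × 12.01 = 9.082 g
mol H = 2 × (5.11 / 18.02) = 0.5671; mass H = 0.5671 × 1.008 = 0.5717 g
mass O = 14.19 − (9.654) = 4.536 g → mol O = 0.2835
Ratios (÷ 0.2835): C 2.667, H 2.000, O 1.000
Multiply by 3: C 8.00, H 6.00, O 3.00 → C8H6O3

C8H6O3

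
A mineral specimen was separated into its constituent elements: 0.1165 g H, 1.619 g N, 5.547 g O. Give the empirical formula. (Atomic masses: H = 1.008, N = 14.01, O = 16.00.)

Moles — H: 0.1165 / 1.008 = 0.1156 mol; N: 1.619 / 14.01 = 0.1156 mol; O: 5.547 / 16.00 = 0.3467 mol
Divide by the smallest (0.1156 mol N): H 1.000, N 1.000, O 3.000
≈ 1:1:3 → HNO3

HNO3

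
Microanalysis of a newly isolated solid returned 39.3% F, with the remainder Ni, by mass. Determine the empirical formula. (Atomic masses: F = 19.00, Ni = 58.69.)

Assume 100 g: 39.3 g F, 60.7 g Ni.
Moles — F: 39.3 / 19.00 = 2.068 mol; Ni: 60.7 / 58.69 = 1.034 mol
Divide by the smallest (1.034 mol Ni): F 2.000, Ni 1.000
→ F2Ni

F2Ni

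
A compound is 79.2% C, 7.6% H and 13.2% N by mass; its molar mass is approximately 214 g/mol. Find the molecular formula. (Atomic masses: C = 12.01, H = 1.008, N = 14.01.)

Assume 100 g: 79.2 g C, 7.6 g H, 13.2 g N.
n(C) = 79.2/12.01 = 6.595, n(H) = 7.6/1.008 = 7.54, n(N) = 13.2/14.01 = 0.9422
Divide by the smallest (0.9422 mol N): C 6.999, H 8.002, N 1.000
→ C7H8N
Empirical-formula mass = 106.14 g/mol
n = 214 / 106.14 = 2.02 ≈ 2
Molecular formula = (C7H8N)×2 = C14H16N2

C14H16N2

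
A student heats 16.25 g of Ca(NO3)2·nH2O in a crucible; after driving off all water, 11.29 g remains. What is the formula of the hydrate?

Ca(NO3)2·4H2O

Mass of water lost = 16.25 − 11.29 = 4.96 g → 4.96 / 18.02 = 0.2752 mol H2O
Molar mass of Ca(NO3)2 = 164.10 g/mol → mol Ca(NO3)2 = 11.29 / 164.10 = 0.0688
n = 0.2752 / 0.0688 = 4.00 ≈ 4 → Ca(NO3)2·4H2O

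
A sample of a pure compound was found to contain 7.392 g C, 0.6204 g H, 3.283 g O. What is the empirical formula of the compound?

Moles — C: 7.392 / 12.01 = 0.6155 mol; H: 0.6204 / 1.008 = 0.6155 mol; O: 3.283 / 16.00 = 0.2052 mol
Smallest is O at 0.2052 mol; normalising gives C 3.000, H 3.000, O 1.000
Ratio ≈ 3:3:1, so the empirical formula is C3H3O

C3H3O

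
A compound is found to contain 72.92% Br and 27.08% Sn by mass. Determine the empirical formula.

Br4Sn

Assume 100 g: 72.92 g Br, 27.08 g Sn.
Moles — Br: 72.92 / 79.90 = 0.9126 mol; Sn: 27.08 / 118.71 = 0.2281 mol
Smallest is Sn at 0.2281 mol; normalising gives Br 4.001, Sn 1.000
≈ 4:1 → Br4Sn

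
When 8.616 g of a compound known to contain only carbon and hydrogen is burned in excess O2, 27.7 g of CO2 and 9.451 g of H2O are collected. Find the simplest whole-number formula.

C3H5

mol C = 27.7 / 44.01 = 0.6294; mass C = 0.6294 × 12.01 = 7.559 g
mol H = 2 × (9.451 / 18.02) = 1.049; mass H = 1.049 × 1.008 = 1.057 g
Ratios (÷ 0.6294): C 1.000, H 1.667
×3: C 3.00, H 5.00 → C3H5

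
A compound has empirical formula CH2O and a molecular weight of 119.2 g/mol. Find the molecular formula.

Empirical-formula mass = 30.03 g/mol
n = 119.2 / 30.03 = 3.97 ≈ 4
Molecular formula = (CH2O)4 = C4H8O4

C4H8O4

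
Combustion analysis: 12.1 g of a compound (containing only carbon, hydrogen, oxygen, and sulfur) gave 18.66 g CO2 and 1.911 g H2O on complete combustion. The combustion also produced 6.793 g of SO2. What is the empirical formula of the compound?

mol C = 18.66 / 44.01 = 0.4240; mass C = 0.4240 × 12.01 = 5.092 g
mol H = 2 × (1.911 / 18.02) = 0.2121; mass H = 0.2121 × 1.008 = 0.2138 g
mol S = 6.793 / 64.07 = 0.1060; mass S = 3.400 g
mass O = 12.1 − (8.706) = 3.394 g → mol O = 0.2121
Smallest is S at 0.106 mol; normalising gives C 3.999, H 2.000, O 2.001, S 1.000
→ C4H2O2S

C4H2O2S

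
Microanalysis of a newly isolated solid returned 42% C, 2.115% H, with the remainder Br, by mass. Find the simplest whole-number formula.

C5H3Br

Assume 100 g: 42 g C, 2.115 g H, 55.885 g Br.
Moles — C: 42 / 12.01 = 3.497 mol; H: 2.115 / 1.008 = 2.098 mol; Br: 55.885 / 79.90 = 0.6994 mol
Divide by the smallest (0.6994 mol Br): C 5.000, H 3.000, Br 1.000
Ratio ≈ 5:3:1, so the empirical formula is C5H3Br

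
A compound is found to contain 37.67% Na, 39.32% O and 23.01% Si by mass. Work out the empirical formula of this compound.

Na2O3Si

Assume 100 g: 37.67 g Na, 39.32 g O, 23.01 g Si.
n(Na) = 37.67/22.99 = 1.639, n(O) = 39.32/16.00 = 2.458, n(Si) = 23.01/28.09 = 0.8192
Ratios (÷ 0.8192): Na 2.000, O 3.000, Si 1.000
≈ 2:3:1 → Na2O3Si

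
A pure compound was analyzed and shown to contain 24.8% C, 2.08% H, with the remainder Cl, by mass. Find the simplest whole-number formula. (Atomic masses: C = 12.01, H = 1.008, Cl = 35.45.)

CHCl

Assume 100 g: 24.8 g C, 2.08 g H, 73.12 g Cl.
n(C) = 24.8/12.01 = 2.065, n(H) = 2.08/1.008 = 2.063, n(Cl) = 73.12/35.45 = 2.063
Divide by the smallest (2.063 mol Cl): C 1.001, H 1.000, Cl 1.000
Ratio ≈ 1:1:1, so the empirical formula is CHCl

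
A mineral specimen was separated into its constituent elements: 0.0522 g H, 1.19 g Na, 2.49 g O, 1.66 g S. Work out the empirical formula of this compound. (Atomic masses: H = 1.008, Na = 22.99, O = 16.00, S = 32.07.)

HNaO3S

n(H) = 0.0522/1.008 = 0.05179, n(Na) = 1.19/22.99 = 0.05176, n(O) = 2.49/16.00 = 0.1556, n(S) = 1.66/32.07 = 0.05176
Divide by the smallest (0.05176 mol Na): H 1.000, Na 1.000, O 3.007, S 1.000
→ HNaO3S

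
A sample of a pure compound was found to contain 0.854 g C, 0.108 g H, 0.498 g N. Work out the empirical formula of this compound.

C: 0.854 g ÷ 12.01 g/mol = 0.07111 mol
H: 0.108 g ÷ 1.008 g/mol = 0.1071 mol
N: 0.498 g ÷ 14.01 g/mol = 0.03555 mol
Ratios (÷ 0.03555): C 2.000, H 3.014, N 1.000
Ratio ≈ 2:3:1, so the empirical formula is C2H3N

C2H3N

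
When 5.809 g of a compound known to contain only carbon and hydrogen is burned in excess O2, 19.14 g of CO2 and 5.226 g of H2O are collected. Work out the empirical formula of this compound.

mol C = 19.14 / 44.01 = 0.4349; mass C = 0.4349 × 12.01 = 5.223 g
mol H = 2 × (5.226 / 18.02) = 0.5800; mass H = 0.5800 × 1.008 = 0.5847 g
Ratios (÷ 0.4349): C 1.000, H 1.334
Multiply by 3: C 3.00, H 4.00 → C3H4

C3H4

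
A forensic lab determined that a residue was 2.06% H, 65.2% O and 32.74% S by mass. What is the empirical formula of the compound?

Assume 100 g: 2.06 g H, 65.2 g O, 32.74 g S.
H: 2.06 g ÷ 1.008 g/mol = 2.044 mol
O: 65.2 g ÷ 16.00 g/mol = 4.075 mol
S: 32.74 g ÷ 32.07 g/mol = 1.021 mol
Divide by the smallest (1.021 mol S): H 2.002, O 3.992, S 1.000
→ H2O4S

H2O4S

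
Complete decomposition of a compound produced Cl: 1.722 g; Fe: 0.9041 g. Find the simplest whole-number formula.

Cl3Fe

n(Cl) = 1.722/35.45 = 0.04858, n(Fe) = 0.9041/55.85 = 0.01619
Smallest is Fe at 0.01619 mol; normalising gives Cl 3.001, Fe 1.000
Ratio ≈ 3:1, so the empirical formula is Cl3Fe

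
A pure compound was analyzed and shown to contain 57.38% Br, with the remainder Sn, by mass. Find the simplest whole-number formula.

Assume 100 g: 57.38 g Br, 42.62 g Sn.
n(Br) = 57.38/79.90 = 0.7181, n(Sn) = 42.62/118.71 = 0.359
Ratios (÷ 0.359): Br 2.000, Sn 1.000
Ratio ≈ 2:1, so the empirical formula is Br2Sn

Br2Sn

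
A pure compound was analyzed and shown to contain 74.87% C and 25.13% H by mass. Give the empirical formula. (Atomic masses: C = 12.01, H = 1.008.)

Assume 100 g: 74.87 g C, 25.13 g H.
Moles — C: 74.87 / 12.01 = 6.234 mol; H: 25.13 / 1.008 = 24.93 mol
Smallest is C at 6.234 mol; normalising gives C 1.000, H 3.999
≈ 1:4 → CH4

CH4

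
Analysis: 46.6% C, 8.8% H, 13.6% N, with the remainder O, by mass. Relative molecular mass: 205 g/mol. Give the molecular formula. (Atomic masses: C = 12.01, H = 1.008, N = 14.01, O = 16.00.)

Assume 100 g: 46.6 g C, 8.8 g H, 13.6 g N, 31 g O.
Moles — C: 46.6 / 12.01 = 3.88 mol; H: 8.8 / 1.008 = 8.73 mol; N: 13.6 / 14.01 = 0.9707 mol; O: 31 / 16.00 = 1.938 mol
Divide by the smallest (0.9707 mol N): C 3.997, H 8.993, N 1.000, O 1.996
≈ 4:9:1:2 → C4H9NO2
Empirical-formula mass = 103.12 g/mol
n = 205 / 103.12 = 1.99 ≈ 2
Molecular formula = (C4H9NO2)×2 = C8H18N2O4

C8H18N2O4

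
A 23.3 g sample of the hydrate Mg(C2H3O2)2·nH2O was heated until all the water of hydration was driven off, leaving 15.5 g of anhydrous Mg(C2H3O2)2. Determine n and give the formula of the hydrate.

Mg(C2H3O2)2·4H2O

Mass of water lost = 23.3 − 15.5 = 7.8 g → 7.8 / 18.02 = 0.4329 mol H2O
Molar mass of Mg(C2H3O2)2 = 142.40 g/mol → mol Mg(C2H3O2)2 = 15.5 / 142.40 = 0.1088
n = 0.4329 / 0.1088 = 3.98 ≈ 4 → Mg(C2H3O2)2·4H2O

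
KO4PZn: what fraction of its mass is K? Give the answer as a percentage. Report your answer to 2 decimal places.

Molar mass = 1(39.10) + 4(16.00) + 1(30.97) + 1(65.38) = 199.450 g/mol
Mass of K per mole = 1 × 39.10 = 39.100 g
% K = 39.100 / 199.450 × 100 = 19.60%

19.60%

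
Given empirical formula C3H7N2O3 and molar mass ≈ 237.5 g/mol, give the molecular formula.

Empirical-formula mass = 119.11 g/mol
n = 237.5 / 119.11 = 1.99 ≈ 2
Molecular formula = (C3H7N2O3)2 = C6H14N4O6

C6H14N4O6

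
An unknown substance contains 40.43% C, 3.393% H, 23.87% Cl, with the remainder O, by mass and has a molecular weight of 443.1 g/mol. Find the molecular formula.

C15H15Cl3O9

Assume 100 g: 40.43 g C, 3.393 g H, 23.87 g Cl, 32.307 g O.
Moles — C: 40.43 / 12.01 = 3.366 mol; H: 3.393 / 1.008 = 3.366 mol; Cl: 23.87 / 35.45 = 0.6733 mol; O: 32.307 / 16.00 = 2.019 mol
Ratios (÷ 0.6733): C 4.999, H 4.999, Cl 1.000, O 2.999
Ratio ≈ 5:5:1:3, so the empirical formula is C5H5ClO3
Empirical-formula mass = 148.54 g/mol
n = 443.1 / 148.54 = 2.98 ≈ 3
Molecular formula = (C5H5ClO3)×3 = C15H15Cl3O9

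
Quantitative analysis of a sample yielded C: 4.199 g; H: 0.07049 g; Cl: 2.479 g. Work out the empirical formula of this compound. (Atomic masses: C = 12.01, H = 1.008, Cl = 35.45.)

n(C) = 4.199/12.01 = 0.3496, n(H) = 0.07049/1.008 = 0.06993, n(Cl) = 2.479/35.45 = 0.06993
Divide by the smallest (0.06993 mol Cl): C 5.000, H 1.000, Cl 1.000
→ C5HCl

C5HCl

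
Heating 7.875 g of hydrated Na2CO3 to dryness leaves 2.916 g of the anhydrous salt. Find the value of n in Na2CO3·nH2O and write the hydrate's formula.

Na2CO3·10H2O

Mass of water lost = 7.875 − 2.916 = 4.959 g → 4.959 / 18.02 = 0.2752 mol H2O
Molar mass of Na2CO3 = 105.99 g/mol → mol Na2CO3 = 2.916 / 105.99 = 0.02751
n = 0.2752 / 0.02751 = 10.00 ≈ 10 → Na2CO3·10H2O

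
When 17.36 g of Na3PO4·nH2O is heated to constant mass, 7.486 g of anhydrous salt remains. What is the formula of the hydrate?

Mass of water lost = 17.36 − 7.486 = 9.874 g → 9.874 / 18.02 = 0.5479 mol H2O
Molar mass of Na3PO4 = 163.94 g/mol → mol Na3PO4 = 7.486 / 163.94 = 0.04566
n = 0.5479 / 0.04566 = 12.00 ≈ 12 → Na3PO4·12H2O

Na3PO4·12H2O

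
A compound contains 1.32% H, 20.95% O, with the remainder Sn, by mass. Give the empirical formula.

H2O2Sn

Assume 100 g: 1.32 g H, 20.95 g O, 77.73 g Sn.
Moles — H: 1.32 / 1.008 = 1.31 mol; O: 20.95 / 16.00 = 1.309 mol; Sn: 77.73 / 118.71 = 0.6548 mol
Ratios (÷ 0.6548): H 2.000, O 2.000, Sn 1.000
→ H2O2Sn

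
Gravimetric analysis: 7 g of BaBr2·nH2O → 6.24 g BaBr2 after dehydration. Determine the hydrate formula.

Mass of water lost = 7 − 6.24 = 0.76 g → 0.76 / 18.02 = 0.04218 mol H2O
Molar mass of BaBr2 = 297.13 g/mol → mol BaBr2 = 6.24 / 297.13 = 0.021
n = 0.04218 / 0.021 = 2.01 ≈ 2 → BaBr2·2H2O

BaBr2·2H2O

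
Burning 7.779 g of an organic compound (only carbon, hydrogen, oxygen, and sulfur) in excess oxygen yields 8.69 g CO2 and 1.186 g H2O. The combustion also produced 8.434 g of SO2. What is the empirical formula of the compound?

C3H2OS2

mol C = 8.69 / 44.01 = 0.1975; mass C = 0.1975 × 12.01 = 2.371 g
mol H = 2 × (1.186 / 18.02) = 0.1316; mass H = 0.1316 × 1.008 = 0.1327 g
mol S = 8.434 / 64.07 = 0.1316; mass S = 4.222 g
mass O = 7.779 − (6.726) = 1.053 g → mol O = 0.06583
Smallest is O at 0.06583 mol; normalising gives C 2.999, H 2.000, O 1.000, S 2.000
→ C3H2OS2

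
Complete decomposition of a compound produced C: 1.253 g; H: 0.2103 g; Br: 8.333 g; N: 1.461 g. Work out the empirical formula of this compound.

n(C) = 1.253/12.01 = 0.1043, n(H) = 0.2103/1.008 = 0.2086, n(Br) = 8.333/79.90 = 0.1043, n(N) = 1.461/14.01 = 0.1043
Smallest is N at 0.1043 mol; normalising gives C 1.000, H 2.001, Br 1.000, N 1.000
Ratio ≈ 1:2:1:1, so the empirical formula is CH2BrN

CH2BrN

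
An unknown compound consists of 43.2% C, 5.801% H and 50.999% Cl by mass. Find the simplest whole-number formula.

C5H8Cl2

Assume 100 g: 43.2 g C, 5.801 g H, 50.999 g Cl.
Moles — C: 43.2 / 12.01 = 3.597 mol; H: 5.801 / 1.008 = 5.755 mol; Cl: 50.999 / 35.45 = 1.439 mol
Divide by the smallest (1.439 mol Cl): C 2.500, H 4.000, Cl 1.000
×2: C 5.00, H 8.00, Cl 2.00 → C5H8Cl2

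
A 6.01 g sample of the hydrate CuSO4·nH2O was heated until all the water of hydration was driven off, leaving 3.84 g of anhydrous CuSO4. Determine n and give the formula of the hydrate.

Mass of water lost = 6.01 − 3.84 = 2.17 g → 2.17 / 18.02 = 0.1204 mol H2O
Molar mass of CuSO4 = 159.62 g/mol → mol CuSO4 = 3.84 / 159.62 = 0.02406
n = 0.1204 / 0.02406 = 5.01 ≈ 5 → CuSO4·5H2O

CuSO4·5H2O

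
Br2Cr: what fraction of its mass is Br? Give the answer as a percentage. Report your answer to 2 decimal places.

75.45%

Molar mass = 2(79.90) + 1(52.00) = 211.800 g/mol
Mass of Br per mole = 2 × 79.90 = 159.800 g
% Br = 159.800 / 211.800 × 100 = 75.45%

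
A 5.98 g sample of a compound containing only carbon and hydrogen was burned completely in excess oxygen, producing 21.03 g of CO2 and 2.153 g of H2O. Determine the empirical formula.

mol C = 21.03 / 44.01 = 0.4778; mass C = 0.4778 × 12.01 = 5.739 g
mol H = 2 × (2.153 / 18.02) = 0.2390; mass H = 0.2390 × 1.008 = 0.2409 g
Smallest is H at 0.239 mol; normalising gives C 2.000, H 1.000
≈ 2:1 → C2H

C2H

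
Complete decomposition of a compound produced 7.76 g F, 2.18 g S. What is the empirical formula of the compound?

F6S

Moles — F: 7.76 / 19.00 = 0.4084 mol; S: 2.18 / 32.07 = 0.06798 mol
Smallest is S at 0.06798 mol; normalising gives F 6.008, S 1.000
Ratio ≈ 6:1, so the empirical formula is F6S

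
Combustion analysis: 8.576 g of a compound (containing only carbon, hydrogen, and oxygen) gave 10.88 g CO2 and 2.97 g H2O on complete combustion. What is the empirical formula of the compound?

C3H4O4

mol C = 10.88 / 44.01 = 0.2472; mass C = 0.2472 × 12.01 = 2.969 g
mol H = 2 × (2.97 / 18.02) = 0.3296; mass H = 0.3296 × 1.008 = 0.3323 g
mass O = 8.576 − (3.301) = 5.275 g → mol O = 0.3297
Ratios (÷ 0.2472): C 1.000, H 1.333, O 1.334
×3: C 3.00, H 4.00, O 4.00 → C3H4O4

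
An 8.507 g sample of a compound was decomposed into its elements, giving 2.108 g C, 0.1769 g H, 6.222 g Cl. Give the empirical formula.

n(C) = 2.108/12.01 = 0.1755, n(H) = 0.1769/1.008 = 0.1755, n(Cl) = 6.222/35.45 = 0.1755
Divide by the smallest (0.1755 mol H): C 1.000, H 1.000, Cl 1.000
Ratio ≈ 1:1:1, so the empirical formula is CHCl

CHCl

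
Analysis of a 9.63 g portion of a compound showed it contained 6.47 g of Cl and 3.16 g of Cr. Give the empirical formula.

Cl3Cr

n(Cl) = 6.47/35.45 = 0.1825, n(Cr) = 3.16/52.00 = 0.06077
Divide by the smallest (0.06077 mol Cr): Cl 3.003, Cr 1.000
Ratio ≈ 3:1, so the empirical formula is Cl3Cr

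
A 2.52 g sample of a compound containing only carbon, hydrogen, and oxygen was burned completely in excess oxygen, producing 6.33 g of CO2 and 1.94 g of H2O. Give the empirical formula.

C4H6O

mol C = 6.33 / 44.01 = 0.1438; mass C = 0.1438 × 12.01 = 1.727 g
mol H = 2 × (1.94 / 18.02) = 0.2153; mass H = 0.2153 × 1.008 = 0.2170 g
mass O = 2.52 − (1.944) = 0.5756 g → mol O = 0.03597
Divide by the smallest (0.03597 mol O): C 3.998, H 5.986, O 1.000
→ C4H6O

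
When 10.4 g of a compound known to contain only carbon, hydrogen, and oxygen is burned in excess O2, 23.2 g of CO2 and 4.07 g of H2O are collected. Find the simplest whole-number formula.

C7H6O3

mol C = 23.2 / 44.01 = 0.5272; mass C = 0.5272 × 12.01 = 6.331 g
mol H = 2 × (4.07 / 18.02) = 0.4517; mass H = 0.4517 × 1.008 = 0.4553 g
mass O = 10.4 − (6.786) = 3.614 g → mol O = 0.2258
Smallest is O at 0.2258 mol; normalising gives C 2.334, H 2.000, O 1.000
Multiply by 3: C 7.00, H 6.00, O 3.00 → C7H6O3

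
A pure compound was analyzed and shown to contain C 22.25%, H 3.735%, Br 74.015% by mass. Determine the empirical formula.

Assume 100 g: 22.25 g C, 3.735 g H, 74.015 g Br.
n(C) = 22.25/12.01 = 1.853, n(H) = 3.735/1.008 = 3.705, n(Br) = 74.015/79.90 = 0.9263
Smallest is Br at 0.9263 mol; normalising gives C 2.000, H 4.000, Br 1.000
Ratio ≈ 2:4:1, so the empirical formula is C2H4Br

C2H4Br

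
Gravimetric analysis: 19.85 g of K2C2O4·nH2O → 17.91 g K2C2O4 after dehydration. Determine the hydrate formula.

Mass of water lost = 19.85 − 17.91 = 1.94 g → 1.94 / 18.02 = 0.1077 mol H2O
Molar mass of K2C2O4 = 166.22 g/mol → mol K2C2O4 = 17.91 / 166.22 = 0.1077
n = 0.1077 / 0.1077 = 1.00 ≈ 1 → K2C2O4·H2O

K2C2O4·H2O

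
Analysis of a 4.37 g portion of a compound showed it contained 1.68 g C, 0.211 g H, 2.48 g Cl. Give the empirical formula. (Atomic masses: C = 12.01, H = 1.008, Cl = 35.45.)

C2H3Cl

Moles — C: 1.68 / 12.01 = 0.1399 mol; H: 0.211 / 1.008 = 0.2093 mol; Cl: 2.48 / 35.45 = 0.06996 mol
Divide by the smallest (0.06996 mol Cl): C 2.000, H 2.992, Cl 1.000
≈ 2:3:1 → C2H3Cl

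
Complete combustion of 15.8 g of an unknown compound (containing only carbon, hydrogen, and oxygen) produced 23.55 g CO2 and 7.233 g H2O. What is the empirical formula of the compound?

C2H3O2

mol C = 23.55 / 44.01 = 0.5351; mass C = 0.5351 × 12.01 = 6.427 g
mol H = 2 × (7.233 / 18.02) = 0.8028; mass H = 0.8028 × 1.008 = 0.8092 g
mass O = 15.8 − (7.236) = 8.564 g → mol O = 0.5353
Divide by the smallest (0.5351 mol C): C 1.000, H 1.500, O 1.000
Scaling by 2: C 2.00, H 3.00, O 2.00 → C2H3O2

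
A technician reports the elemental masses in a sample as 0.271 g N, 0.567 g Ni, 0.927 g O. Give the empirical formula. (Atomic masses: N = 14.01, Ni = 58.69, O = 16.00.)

N2NiO6

Moles — N: 0.271 / 14.01 = 0.01934 mol; Ni: 0.567 / 58.69 = 0.009661 mol; O: 0.927 / 16.00 = 0.05794 mol
Ratios (÷ 0.009661): N 2.002, Ni 1.000, O 5.997
Ratio ≈ 2:1:6, so the empirical formula is N2NiO6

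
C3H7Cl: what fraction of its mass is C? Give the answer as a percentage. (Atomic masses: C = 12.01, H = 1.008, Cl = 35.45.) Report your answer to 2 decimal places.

45.88%

Molar mass = 3(12.01) + 7(1.008) + 1(35.45) = 78.536 g/mol
Mass of C per mole = 3 × 12.01 = 36.030 g
% C = 36.030 / 78.536 × 100 = 45.88%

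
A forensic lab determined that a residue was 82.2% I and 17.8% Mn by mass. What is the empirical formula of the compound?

Assume 100 g: 82.2 g I, 17.8 g Mn.
I: 82.2 g ÷ 126.90 g/mol = 0.6478 mol
Mn: 17.8 g ÷ 54.94 g/mol = 0.324 mol
Smallest is Mn at 0.324 mol; normalising gives I 1.999, Mn 1.000
→ I2Mn

I2Mn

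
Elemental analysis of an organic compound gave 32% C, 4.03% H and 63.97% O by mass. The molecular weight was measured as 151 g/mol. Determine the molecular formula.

Assume 100 g: 32 g C, 4.03 g H, 63.97 g O.
Moles — C: 32 / 12.01 = 2.664 mol; H: 4.03 / 1.008 = 3.998 mol; O: 63.97 / 16.00 = 3.998 mol
Smallest is C at 2.664 mol; normalising gives C 1.000, H 1.501, O 1.501
Scaling by 2: C 2.00, H 3.00, O 3.00 → C2H3O3
Empirical-formula mass = 75.04 g/mol
n = 151 / 75.04 = 2.01 ≈ 2
Molecular formula = (C2H3O3)×2 = C4H6O6

C4H6O6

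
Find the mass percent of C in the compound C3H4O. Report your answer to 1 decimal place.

64.3%

Molar mass = 3(12.01) + 4(1.008) + 1(16.00) = 56.062 g/mol
Mass of C per mole = 3 × 12.01 = 36.030 g
% C = 36.030 / 56.062 × 100 = 64.3%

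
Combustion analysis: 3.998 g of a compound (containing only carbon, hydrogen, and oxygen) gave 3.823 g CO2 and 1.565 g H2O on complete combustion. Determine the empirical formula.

mol C = 3.823 / 44.01 = 0.08687; mass C = 0.08687 × 12.01 = 1.043 g
mol H = 2 × (1.565 / 18.02) = 0.1737; mass H = 0.1737 × 1.008 = 0.1751 g
mass O = 3.998 − (1.218) = 2.780 g → mol O = 0.1737
Smallest is C at 0.08687 mol; normalising gives C 1.000, H 2.000, O 2.000
≈ 1:2:2 → CH2O2

CH2O2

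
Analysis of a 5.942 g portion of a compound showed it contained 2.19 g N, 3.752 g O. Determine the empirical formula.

N2O3

Moles — N: 2.19 / 14.01 = 0.1563 mol; O: 3.752 / 16.00 = 0.2345 mol
Divide by the smallest (0.1563 mol N): N 1.000, O 1.500
Scaling by 2: N 2.00, O 3.00 → N2O3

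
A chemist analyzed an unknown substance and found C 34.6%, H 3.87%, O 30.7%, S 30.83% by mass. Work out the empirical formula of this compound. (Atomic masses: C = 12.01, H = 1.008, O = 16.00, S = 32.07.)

Assume 100 g: 34.6 g C, 3.87 g H, 30.7 g O, 30.83 g S.
C: 34.6 g ÷ 12.01 g/mol = 2.881 mol
H: 3.87 g ÷ 1.008 g/mol = 3.839 mol
O: 30.7 g ÷ 16.00 g/mol = 1.919 mol
S: 30.83 g ÷ 32.07 g/mol = 0.9613 mol
Smallest is S at 0.9613 mol; normalising gives C 2.997, H 3.994, O 1.996, S 1.000
≈ 3:4:2:1 → C3H4O2S

C3H4O2S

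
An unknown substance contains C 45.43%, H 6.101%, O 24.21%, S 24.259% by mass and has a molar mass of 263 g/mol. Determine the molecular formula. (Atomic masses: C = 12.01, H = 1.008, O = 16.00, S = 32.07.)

Assume 100 g: 45.43 g C, 6.101 g H, 24.21 g O, 24.259 g S.
Moles — C: 45.43 / 12.01 = 3.783 mol; H: 6.101 / 1.008 = 6.053 mol; O: 24.21 / 16.00 = 1.513 mol; S: 24.259 / 32.07 = 0.7564 mol
Divide by the smallest (0.7564 mol S): C 5.001, H 8.001, O 2.000, S 1.000
→ C5H8O2S
Empirical-formula mass = 132.18 g/mol
n = 263 / 132.18 = 1.99 ≈ 2
Molecular formula = (C5H8O2S)×2 = C10H16O4S2

C10H16O4S2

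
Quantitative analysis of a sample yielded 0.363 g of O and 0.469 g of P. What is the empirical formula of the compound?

O3P2

O: 0.363 g ÷ 16.00 g/mol = 0.02269 mol
P: 0.469 g ÷ 30.97 g/mol = 0.01514 mol
Divide by the smallest (0.01514 mol P): O 1.498, P 1.000
×2: O 3.00, P 2.00 → O3P2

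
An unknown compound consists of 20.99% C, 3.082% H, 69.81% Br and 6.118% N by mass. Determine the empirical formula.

Assume 100 g: 20.99 g C, 3.082 g H, 69.81 g Br, 6.118 g N.
n(C) = 20.99/12.01 = 1.748, n(H) = 3.082/1.008 = 3.058, n(Br) = 69.81/79.90 = 0.8737, n(N) = 6.118/14.01 = 0.4367
Divide by the smallest (0.4367 mol N): C 4.002, H 7.002, Br 2.001, N 1.000
→ C4H7Br2N

C4H7Br2N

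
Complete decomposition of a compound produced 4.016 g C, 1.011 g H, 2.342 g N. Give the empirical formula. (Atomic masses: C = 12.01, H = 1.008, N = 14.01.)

n(C) = 4.016/12.01 = 0.3344, n(H) = 1.011/1.008 = 1.003, n(N) = 2.342/14.01 = 0.1672
Divide by the smallest (0.1672 mol N): C 2.000, H 6.000, N 1.000
≈ 2:6:1 → C2H6N

C2H6N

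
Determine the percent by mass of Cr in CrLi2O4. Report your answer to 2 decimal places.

Molar mass = 1(52.00) + 2(6.94) + 4(16.00) = 129.880 g/mol
Mass of Cr per mole = 1 × 52.00 = 52.000 g
% Cr = 52.000 / 129.880 × 100 = 40.04%

40.04%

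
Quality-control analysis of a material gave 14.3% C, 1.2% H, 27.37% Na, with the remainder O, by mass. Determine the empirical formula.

Assume 100 g: 14.3 g C, 1.2 g H, 27.37 g Na, 57.13 g O.
Moles — C: 14.3 / 12.01 = 1.191 mol; H: 1.2 / 1.008 = 1.19 mol; Na: 27.37 / 22.99 = 1.191 mol; O: 57.13 / 16.00 = 3.571 mol
Smallest is H at 1.19 mol; normalising gives C 1.000, H 1.000, Na 1.000, O 2.999
Ratio ≈ 1:1:1:3, so the empirical formula is CHNaO3

CHNaO3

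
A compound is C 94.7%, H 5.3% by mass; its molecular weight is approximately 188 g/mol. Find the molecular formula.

Assume 100 g: 94.7 g C, 5.3 g H.
n(C) = 94.7/12.01 = 7.885, n(H) = 5.3/1.008 = 5.258
Divide by the smallest (5.258 mol H): C 1.500, H 1.000
×2: C 3.00, H 2.00 → C3H2
Empirical-formula mass = 38.05 g/mol
n = 188 / 38.05 = 4.94 ≈ 5
Molecular formula = (C3H2)×5 = C15H10

C15H10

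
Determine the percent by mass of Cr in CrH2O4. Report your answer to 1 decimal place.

Molar mass = 1(52.00) + 2(1.008) + 4(16.00) = 118.016 g/mol
Mass of Cr per mole = 1 × 52.00 = 52.000 g
% Cr = 52.000 / 118.016 × 100 = 44.1%

44.1%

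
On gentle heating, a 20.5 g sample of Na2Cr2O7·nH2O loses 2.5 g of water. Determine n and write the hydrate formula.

Mass of anhydrous Na2Cr2O7 = 20.5 − 2.5 = 18 g
mol H2O = 2.5 / 18.02 = 0.1387
Molar mass of Na2Cr2O7 = 261.98 g/mol → mol Na2Cr2O7 = 18 / 261.98 = 0.06871
n = 0.1387 / 0.06871 = 2.02 ≈ 2 → Na2Cr2O7·2H2O

Na2Cr2O7·2H2O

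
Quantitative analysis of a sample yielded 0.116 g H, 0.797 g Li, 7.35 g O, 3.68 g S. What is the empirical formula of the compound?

n(H) = 0.116/1.008 = 0.1151, n(Li) = 0.797/6.94 = 0.1148, n(O) = 7.35/16.00 = 0.4594, n(S) = 3.68/32.07 = 0.1147
Smallest is S at 0.1147 mol; normalising gives H 1.003, Li 1.001, O 4.003, S 1.000
→ HLiO4S

HLiO4S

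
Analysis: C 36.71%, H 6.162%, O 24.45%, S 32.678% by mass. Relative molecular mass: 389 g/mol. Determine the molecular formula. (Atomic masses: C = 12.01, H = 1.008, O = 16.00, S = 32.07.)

C12H24O6S4

Assume 100 g: 36.71 g C, 6.162 g H, 24.45 g O, 32.678 g S.
n(C) = 36.71/12.01 = 3.057, n(H) = 6.162/1.008 = 6.113, n(O) = 24.45/16.00 = 1.528, n(S) = 32.678/32.07 = 1.019
Divide by the smallest (1.019 mol S): C 3.000, H 5.999, O 1.500, S 1.000
Scaling by 2: C 6.00, H 12.00, O 3.00, S 2.00 → C6H12O3S2
Empirical-formula mass = 196.30 g/mol
n = 389 / 196.30 = 1.98 ≈ 2
Molecular formula = (C6H12O3S2)×2 = C12H24O6S4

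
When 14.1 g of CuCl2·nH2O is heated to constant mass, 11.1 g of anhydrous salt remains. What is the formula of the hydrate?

Mass of water lost = 14.1 − 11.1 = 3 g → 3 / 18.02 = 0.1665 mol H2O
Molar mass of CuCl2 = 134.45 g/mol → mol CuCl2 = 11.1 / 134.45 = 0.08256
n = 0.1665 / 0.08256 = 2.02 ≈ 2 → CuCl2·2H2O

CuCl2·2H2O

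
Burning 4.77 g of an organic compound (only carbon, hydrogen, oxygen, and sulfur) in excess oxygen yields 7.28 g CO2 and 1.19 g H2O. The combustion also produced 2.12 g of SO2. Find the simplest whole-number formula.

mol C = 7.28 / 44.01 = 0.1654; mass C = 0.1654 × 12.01 = 1.987 g
mol H = 2 × (1.19 / 18.02) = 0.1321; mass H = 0.1321 × 1.008 = 0.1331 g
mol S = 2.12 / 64.07 = 0.03309; mass S = 1.061 g
mass O = 4.77 − (3.181) = 1.589 g → mol O = 0.09932
Divide by the smallest (0.03309 mol S): C 4.999, H 3.992, O 3.001, S 1.000
≈ 5:4:3:1 → C5H4O3S

C5H4O3S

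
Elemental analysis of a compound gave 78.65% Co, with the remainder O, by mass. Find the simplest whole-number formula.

CoO

Assume 100 g: 78.65 g Co, 21.35 g O.
n(Co) = 78.65/58.93 = 1.335, n(O) = 21.35/16.00 = 1.334
Smallest is O at 1.334 mol; normalising gives Co 1.000, O 1.000
→ CoO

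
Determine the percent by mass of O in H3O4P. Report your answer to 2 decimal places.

65.31%

Molar mass = 3(1.008) + 4(16.00) + 1(30.97) = 97.994 g/mol
Mass of O per mole = 4 × 16.00 = 64.000 g
% O = 64.000 / 97.994 × 100 = 65.31%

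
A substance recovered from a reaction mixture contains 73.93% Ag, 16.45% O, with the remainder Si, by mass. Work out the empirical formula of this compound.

Assume 100 g: 73.93 g Ag, 16.45 g O, 9.62 g Si.
n(Ag) = 73.93/107.87 = 0.6854, n(O) = 16.45/16.00 = 1.028, n(Si) = 9.62/28.09 = 0.3425
Smallest is Si at 0.3425 mol; normalising gives Ag 2.001, O 3.002, Si 1.000
→ Ag2O3Si

Ag2O3Si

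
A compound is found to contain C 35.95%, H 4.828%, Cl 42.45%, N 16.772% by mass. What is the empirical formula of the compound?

C5H8Cl2N2

Assume 100 g: 35.95 g C, 4.828 g H, 42.45 g Cl, 16.772 g N.
n(C) = 35.95/12.01 = 2.993, n(H) = 4.828/1.008 = 4.79, n(Cl) = 42.45/35.45 = 1.197, n(N) = 16.772/14.01 = 1.197
Smallest is N at 1.197 mol; normalising gives C 2.500, H 4.001, Cl 1.000, N 1.000
Multiply by 2: C 5.00, H 8.00, Cl 2.00, N 2.00 → C5H8Cl2N2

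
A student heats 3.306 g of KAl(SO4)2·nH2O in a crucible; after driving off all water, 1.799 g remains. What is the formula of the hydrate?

KAl(SO4)2·12H2O

Mass of water lost = 3.306 − 1.799 = 1.507 g → 1.507 / 18.02 = 0.08363 mol H2O
Molar mass of KAl(SO4)2 = 258.22 g/mol → mol KAl(SO4)2 = 1.799 / 258.22 = 0.006967
n = 0.08363 / 0.006967 = 12.00 ≈ 12 → KAl(SO4)2·12H2O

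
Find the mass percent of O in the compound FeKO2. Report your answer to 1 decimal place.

Molar mass = 1(55.85) + 1(39.10) + 2(16.00) = 126.950 g/mol
Mass of O per mole = 2 × 16.00 = 32.000 g
% O = 32.000 / 126.950 × 100 = 25.2%

25.2%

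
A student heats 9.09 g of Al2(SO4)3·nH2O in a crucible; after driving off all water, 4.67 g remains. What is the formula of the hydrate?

Al2(SO4)3·18H2O

Mass of water lost = 9.09 − 4.67 = 4.42 g → 4.42 / 18.02 = 0.2453 mol H2O
Molar mass of Al2(SO4)3 = 342.17 g/mol → mol Al2(SO4)3 = 4.67 / 342.17 = 0.01365
n = 0.2453 / 0.01365 = 17.97 ≈ 18 → Al2(SO4)3·18H2O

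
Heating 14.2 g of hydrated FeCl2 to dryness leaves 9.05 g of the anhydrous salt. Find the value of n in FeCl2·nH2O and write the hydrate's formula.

FeCl2·4H2O

Mass of water lost = 14.2 − 9.05 = 5.15 g → 5.15 / 18.02 = 0.2858 mol H2O
Molar mass of FeCl2 = 126.75 g/mol → mol FeCl2 = 9.05 / 126.75 = 0.0714
n = 0.2858 / 0.0714 = 4.00 ≈ 4 → FeCl2·4H2O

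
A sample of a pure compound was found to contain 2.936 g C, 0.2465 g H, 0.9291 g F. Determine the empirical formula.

C5H5F

C: 2.936 g ÷ 12.01 g/mol = 0.2445 mol
H: 0.2465 g ÷ 1.008 g/mol = 0.2445 mol
F: 0.9291 g ÷ 19.00 g/mol = 0.0489 mol
Ratios (÷ 0.0489): C 4.999, H 5.001, F 1.000
→ C5H5F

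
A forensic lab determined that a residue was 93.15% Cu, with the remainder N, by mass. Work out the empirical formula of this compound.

Cu3N

Assume 100 g: 93.15 g Cu, 6.85 g N.
n(Cu) = 93.15/63.55 = 1.466, n(N) = 6.85/14.01 = 0.4889
Divide by the smallest (0.4889 mol N): Cu 2.998, N 1.000
Ratio ≈ 3:1, so the empirical formula is Cu3N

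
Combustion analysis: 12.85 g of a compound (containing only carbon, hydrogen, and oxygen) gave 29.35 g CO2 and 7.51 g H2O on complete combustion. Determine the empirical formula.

C8H10O3

mol C = 29.35 / 44.01 = 0.6669; mass C = 0.6669 × 12.01 = 8.009 g
mol H = 2 × (7.51 / 18.02) = 0.8335; mass H = 0.8335 × 1.008 = 0.8402 g
mass O = 12.85 − (8.850) = 4.000 g → mol O = 0.2500
Divide by the smallest (0.25 mol O): C 2.667, H 3.334, O 1.000
Multiply by 3: C 8.00, H 10.00, O 3.00 → C8H10O3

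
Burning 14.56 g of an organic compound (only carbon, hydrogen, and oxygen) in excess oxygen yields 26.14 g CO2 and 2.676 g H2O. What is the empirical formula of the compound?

mol C = 26.14 / 44.01 = 0.5940; mass C = 0.5940 × 12.01 = 7.133 g
mol H = 2 × (2.676 / 18.02) = 0.2970; mass H = 0.2970 × 1.008 = 0.2994 g
mass O = 14.56 − (7.433) = 7.127 g → mol O = 0.4455
Divide by the smallest (0.297 mol H): C 2.000, H 1.000, O 1.500
×2: C 4.00, H 2.00, O 3.00 → C4H2O3

C4H2O3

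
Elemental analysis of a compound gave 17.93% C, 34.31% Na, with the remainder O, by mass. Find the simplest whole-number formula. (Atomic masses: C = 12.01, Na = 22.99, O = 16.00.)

Assume 100 g: 17.93 g C, 34.31 g Na, 47.76 g O.
C: 17.93 g ÷ 12.01 g/mol = 1.493 mol
Na: 34.31 g ÷ 22.99 g/mol = 1.492 mol
O: 47.76 g ÷ 16.00 g/mol = 2.985 mol
Ratios (÷ 1.492): C 1.000, Na 1.000, O 2.000
≈ 1:1:2 → CNaO2

CNaO2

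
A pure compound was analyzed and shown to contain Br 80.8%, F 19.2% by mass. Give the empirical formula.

BrF

Assume 100 g: 80.8 g Br, 19.2 g F.
Br: 80.8 g ÷ 79.90 g/mol = 1.011 mol
F: 19.2 g ÷ 19.00 g/mol = 1.011 mol
Divide by the smallest (1.011 mol F): Br 1.001, F 1.000
→ BrF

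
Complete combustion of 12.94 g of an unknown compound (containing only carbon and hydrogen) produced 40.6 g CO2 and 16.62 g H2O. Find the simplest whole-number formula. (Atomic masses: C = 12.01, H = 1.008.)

mol C = 40.6 / 44.01 = 0.9225; mass C = 0.9225 × 12.01 = 11.08 g
mol H = 2 × (16.62 / 18.02) = 1.845; mass H = 1.845 × 1.008 = 1.859 g
Smallest is C at 0.9225 mol; normalising gives C 1.000, H 2.000
Ratio ≈ 1:2, so the empirical formula is CH2

CH2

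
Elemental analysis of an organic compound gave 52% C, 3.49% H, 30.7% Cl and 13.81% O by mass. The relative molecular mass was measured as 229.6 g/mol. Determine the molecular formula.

C10H8Cl2O2

Assume 100 g: 52 g C, 3.49 g H, 30.7 g Cl, 13.81 g O.
Moles — C: 52 / 12.01 = 4.33 mol; H: 3.49 / 1.008 = 3.462 mol; Cl: 30.7 / 35.45 = 0.866 mol; O: 13.81 / 16.00 = 0.8631 mol
Ratios (÷ 0.8631): C 5.016, H 4.011, Cl 1.003, O 1.000
Ratio ≈ 5:4:1:1, so the empirical formula is C5H4ClO
Empirical-formula mass = 115.53 g/mol
n = 229.6 / 115.53 = 1.99 ≈ 2
Molecular formula = (C5H4ClO)×2 = C10H8Cl2O2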